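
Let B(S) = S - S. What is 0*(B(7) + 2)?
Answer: 0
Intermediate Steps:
B(S) = 0
0*(B(7) + 2) = 0*(0 + 2) = 0*2 = 0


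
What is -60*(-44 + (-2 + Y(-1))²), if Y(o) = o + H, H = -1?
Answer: 1680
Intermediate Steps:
Y(o) = -1 + o (Y(o) = o - 1 = -1 + o)
-60*(-44 + (-2 + Y(-1))²) = -60*(-44 + (-2 + (-1 - 1))²) = -60*(-44 + (-2 - 2)²) = -60*(-44 + (-4)²) = -60*(-44 + 16) = -60*(-28) = 1680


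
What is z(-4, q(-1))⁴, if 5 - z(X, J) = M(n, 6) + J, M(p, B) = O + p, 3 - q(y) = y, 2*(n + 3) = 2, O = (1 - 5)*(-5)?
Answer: 83521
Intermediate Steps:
O = 20 (O = -4*(-5) = 20)
n = -2 (n = -3 + (½)*2 = -3 + 1 = -2)
q(y) = 3 - y
M(p, B) = 20 + p
z(X, J) = -13 - J (z(X, J) = 5 - ((20 - 2) + J) = 5 - (18 + J) = 5 + (-18 - J) = -13 - J)
z(-4, q(-1))⁴ = (-13 - (3 - 1*(-1)))⁴ = (-13 - (3 + 1))⁴ = (-13 - 1*4)⁴ = (-13 - 4)⁴ = (-17)⁴ = 83521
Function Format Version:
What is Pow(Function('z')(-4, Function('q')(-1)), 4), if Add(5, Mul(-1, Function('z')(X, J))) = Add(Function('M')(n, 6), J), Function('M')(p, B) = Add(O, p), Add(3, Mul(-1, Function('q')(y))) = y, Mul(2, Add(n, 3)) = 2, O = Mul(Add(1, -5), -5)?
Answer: 83521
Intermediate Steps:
O = 20 (O = Mul(-4, -5) = 20)
n = -2 (n = Add(-3, Mul(Rational(1, 2), 2)) = Add(-3, 1) = -2)
Function('q')(y) = Add(3, Mul(-1, y))
Function('M')(p, B) = Add(20, p)
Function('z')(X, J) = Add(-13, Mul(-1, J)) (Function('z')(X, J) = Add(5, Mul(-1, Add(Add(20, -2), J))) = Add(5, Mul(-1, Add(18, J))) = Add(5, Add(-18, Mul(-1, J))) = Add(-13, Mul(-1, J)))
Pow(Function('z')(-4, Function('q')(-1)), 4) = Pow(Add(-13, Mul(-1, Add(3, Mul(-1, -1)))), 4) = Pow(Add(-13, Mul(-1, Add(3, 1))), 4) = Pow(Add(-13, Mul(-1, 4)), 4) = Pow(Add(-13, -4), 4) = Pow(-17, 4) = 83521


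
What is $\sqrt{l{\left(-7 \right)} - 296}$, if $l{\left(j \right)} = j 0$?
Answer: $2 i \sqrt{74} \approx 17.205 i$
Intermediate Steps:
$l{\left(j \right)} = 0$
$\sqrt{l{\left(-7 \right)} - 296} = \sqrt{0 - 296} = \sqrt{-296} = 2 i \sqrt{74}$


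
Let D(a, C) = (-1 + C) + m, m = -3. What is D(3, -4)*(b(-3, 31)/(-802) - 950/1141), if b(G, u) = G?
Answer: 3033908/457541 ≈ 6.6309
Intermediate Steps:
D(a, C) = -4 + C (D(a, C) = (-1 + C) - 3 = -4 + C)
D(3, -4)*(b(-3, 31)/(-802) - 950/1141) = (-4 - 4)*(-3/(-802) - 950/1141) = -8*(-3*(-1/802) - 950*1/1141) = -8*(3/802 - 950/1141) = -8*(-758477/915082) = 3033908/457541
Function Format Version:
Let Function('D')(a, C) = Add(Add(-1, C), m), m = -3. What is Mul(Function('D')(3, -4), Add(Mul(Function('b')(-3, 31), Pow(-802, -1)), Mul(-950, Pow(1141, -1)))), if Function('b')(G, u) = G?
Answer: Rational(3033908, 457541) ≈ 6.6309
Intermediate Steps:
Function('D')(a, C) = Add(-4, C) (Function('D')(a, C) = Add(Add(-1, C), -3) = Add(-4, C))
Mul(Function('D')(3, -4), Add(Mul(Function('b')(-3, 31), Pow(-802, -1)), Mul(-950, Pow(1141, -1)))) = Mul(Add(-4, -4), Add(Mul(-3, Pow(-802, -1)), Mul(-950, Pow(1141, -1)))) = Mul(-8, Add(Mul(-3, Rational(-1, 802)), Mul(-950, Rational(1, 1141)))) = Mul(-8, Add(Rational(3, 802), Rational(-950, 1141))) = Mul(-8, Rational(-758477, 915082)) = Rational(3033908, 457541)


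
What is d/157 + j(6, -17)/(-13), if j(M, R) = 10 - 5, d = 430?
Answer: 4805/2041 ≈ 2.3542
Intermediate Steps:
j(M, R) = 5
d/157 + j(6, -17)/(-13) = 430/157 + 5/(-13) = 430*(1/157) + 5*(-1/13) = 430/157 - 5/13 = 4805/2041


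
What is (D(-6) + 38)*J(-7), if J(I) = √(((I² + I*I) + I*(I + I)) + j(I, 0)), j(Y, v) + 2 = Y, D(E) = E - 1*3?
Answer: 29*√187 ≈ 396.57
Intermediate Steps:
D(E) = -3 + E (D(E) = E - 3 = -3 + E)
j(Y, v) = -2 + Y
J(I) = √(-2 + I + 4*I²) (J(I) = √(((I² + I*I) + I*(I + I)) + (-2 + I)) = √(((I² + I²) + I*(2*I)) + (-2 + I)) = √((2*I² + 2*I²) + (-2 + I)) = √(4*I² + (-2 + I)) = √(-2 + I + 4*I²))
(D(-6) + 38)*J(-7) = ((-3 - 6) + 38)*√(-2 - 7 + 4*(-7)²) = (-9 + 38)*√(-2 - 7 + 4*49) = 29*√(-2 - 7 + 196) = 29*√187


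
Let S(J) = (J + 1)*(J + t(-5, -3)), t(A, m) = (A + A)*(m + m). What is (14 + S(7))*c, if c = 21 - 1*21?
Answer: 0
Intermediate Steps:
t(A, m) = 4*A*m (t(A, m) = (2*A)*(2*m) = 4*A*m)
c = 0 (c = 21 - 21 = 0)
S(J) = (1 + J)*(60 + J) (S(J) = (J + 1)*(J + 4*(-5)*(-3)) = (1 + J)*(J + 60) = (1 + J)*(60 + J))
(14 + S(7))*c = (14 + (60 + 7² + 61*7))*0 = (14 + (60 + 49 + 427))*0 = (14 + 536)*0 = 550*0 = 0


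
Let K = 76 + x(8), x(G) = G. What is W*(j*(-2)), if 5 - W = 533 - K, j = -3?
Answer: -2664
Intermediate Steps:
K = 84 (K = 76 + 8 = 84)
W = -444 (W = 5 - (533 - 1*84) = 5 - (533 - 84) = 5 - 1*449 = 5 - 449 = -444)
W*(j*(-2)) = -(-1332)*(-2) = -444*6 = -2664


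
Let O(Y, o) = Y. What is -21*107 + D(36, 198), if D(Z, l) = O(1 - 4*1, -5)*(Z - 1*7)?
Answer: -2334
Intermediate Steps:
D(Z, l) = 21 - 3*Z (D(Z, l) = (1 - 4*1)*(Z - 1*7) = (1 - 4)*(Z - 7) = -3*(-7 + Z) = 21 - 3*Z)
-21*107 + D(36, 198) = -21*107 + (21 - 3*36) = -2247 + (21 - 108) = -2247 - 87 = -2334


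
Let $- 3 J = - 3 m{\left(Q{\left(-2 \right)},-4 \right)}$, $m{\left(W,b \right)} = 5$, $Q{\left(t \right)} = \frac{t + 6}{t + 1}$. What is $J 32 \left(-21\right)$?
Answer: $-3360$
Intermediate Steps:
$Q{\left(t \right)} = \frac{6 + t}{1 + t}$
$J = 5$ ($J = - \frac{\left(-3\right) 5}{3} = \left(- \frac{1}{3}\right) \left(-15\right) = 5$)
$J 32 \left(-21\right) = 5 \cdot 32 \left(-21\right) = 160 \left(-21\right) = -3360$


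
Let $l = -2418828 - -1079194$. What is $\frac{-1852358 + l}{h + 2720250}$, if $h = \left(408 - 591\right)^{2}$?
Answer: $- \frac{3191992}{2753739} \approx -1.1591$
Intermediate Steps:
$l = -1339634$ ($l = -2418828 + 1079194 = -1339634$)
$h = 33489$ ($h = \left(-183\right)^{2} = 33489$)
$\frac{-1852358 + l}{h + 2720250} = \frac{-1852358 - 1339634}{33489 + 2720250} = - \frac{3191992}{2753739}$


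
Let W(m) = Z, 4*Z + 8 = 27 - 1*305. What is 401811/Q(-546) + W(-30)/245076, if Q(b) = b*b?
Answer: 140246321/104075608 ≈ 1.3475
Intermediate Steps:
Z = -143/2 (Z = -2 + (27 - 1*305)/4 = -2 + (27 - 305)/4 = -2 + (¼)*(-278) = -2 - 139/2 = -143/2 ≈ -71.500)
W(m) = -143/2
Q(b) = b²
401811/Q(-546) + W(-30)/245076 = 401811/((-546)²) - 143/2/245076 = 401811/298116 - 143/2*1/245076 = 401811*(1/298116) - 11/37704 = 133937/99372 - 11/37704 = 140246321/104075608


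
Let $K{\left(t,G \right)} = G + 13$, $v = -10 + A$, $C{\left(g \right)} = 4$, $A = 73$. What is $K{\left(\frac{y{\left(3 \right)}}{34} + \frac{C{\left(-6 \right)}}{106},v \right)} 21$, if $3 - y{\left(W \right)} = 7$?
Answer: $1596$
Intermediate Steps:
$y{\left(W \right)} = -4$ ($y{\left(W \right)} = 3 - 7 = -4$)
$v = 63$ ($v = -10 + 73 = 63$)
$K{\left(t,G \right)} = 13 + G$
$K{\left(\frac{y{\left(3 \right)}}{34} + \frac{C{\left(-6 \right)}}{106},v \right)} 21 = \left(13 + 63\right) 21 = 76 \cdot 21 = 1596$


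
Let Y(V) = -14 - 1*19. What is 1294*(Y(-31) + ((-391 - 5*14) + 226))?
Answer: -346792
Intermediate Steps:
Y(V) = -33 (Y(V) = -14 - 19 = -33)
1294*(Y(-31) + ((-391 - 5*14) + 226)) = 1294*(-33 + ((-391 - 5*14) + 226)) = 1294*(-33 + ((-391 - 70) + 226)) = 1294*(-33 + (-461 + 226)) = 1294*(-33 - 235) = 1294*(-268) = -346792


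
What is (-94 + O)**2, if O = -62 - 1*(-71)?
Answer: 7225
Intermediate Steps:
O = 9 (O = -62 + 71 = 9)
(-94 + O)**2 = (-94 + 9)**2 = (-85)**2 = 7225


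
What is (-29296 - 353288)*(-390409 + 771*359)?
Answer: 43469194080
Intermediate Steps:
(-29296 - 353288)*(-390409 + 771*359) = -382584*(-390409 + 276789) = -382584*(-113620) = 43469194080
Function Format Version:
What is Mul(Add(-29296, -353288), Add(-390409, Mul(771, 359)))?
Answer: 43469194080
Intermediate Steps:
Mul(Add(-29296, -353288), Add(-390409, Mul(771, 359))) = Mul(-382584, Add(-390409, 276789)) = Mul(-382584, -113620) = 43469194080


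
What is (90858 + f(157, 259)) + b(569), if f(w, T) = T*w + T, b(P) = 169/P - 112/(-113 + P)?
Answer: 4274022407/32433 ≈ 1.3178e+5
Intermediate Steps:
b(P) = -112/(-113 + P) + 169/P
f(w, T) = T + T*w
(90858 + f(157, 259)) + b(569) = (90858 + 259*(1 + 157)) + (-19097 + 57*569)/(569*(-113 + 569)) = (90858 + 259*158) + (1/569)*(-19097 + 32433)/456 = (90858 + 40922) + (1/569)*(1/456)*13336 = 131780 + 1667/32433 = 4274022407/32433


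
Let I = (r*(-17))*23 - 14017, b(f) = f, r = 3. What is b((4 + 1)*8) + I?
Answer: -15150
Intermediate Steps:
I = -15190 (I = (3*(-17))*23 - 14017 = -51*23 - 14017 = -1173 - 14017 = -15190)
b((4 + 1)*8) + I = (4 + 1)*8 - 15190 = 5*8 - 15190 = 40 - 15190 = -15150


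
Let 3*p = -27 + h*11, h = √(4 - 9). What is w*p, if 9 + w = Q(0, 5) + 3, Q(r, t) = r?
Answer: 54 - 22*I*√5 ≈ 54.0 - 49.193*I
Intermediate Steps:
h = I*√5 (h = √(-5) = I*√5 ≈ 2.2361*I)
w = -6 (w = -9 + (0 + 3) = -9 + 3 = -6)
p = -9 + 11*I*√5/3 (p = (-27 + (I*√5)*11)/3 = (-27 + 11*I*√5)/3 = -9 + 11*I*√5/3 ≈ -9.0 + 8.1989*I)
w*p = -6*(-9 + 11*I*√5/3) = 54 - 22*I*√5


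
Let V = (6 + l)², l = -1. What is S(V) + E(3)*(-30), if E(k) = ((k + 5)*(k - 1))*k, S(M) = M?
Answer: -1415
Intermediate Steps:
V = 25 (V = (6 - 1)² = 5² = 25)
E(k) = k*(-1 + k)*(5 + k) (E(k) = ((5 + k)*(-1 + k))*k = ((-1 + k)*(5 + k))*k = k*(-1 + k)*(5 + k))
S(V) + E(3)*(-30) = 25 + (3*(-5 + 3² + 4*3))*(-30) = 25 + (3*(-5 + 9 + 12))*(-30) = 25 + (3*16)*(-30) = 25 + 48*(-30) = 25 - 1440 = -1415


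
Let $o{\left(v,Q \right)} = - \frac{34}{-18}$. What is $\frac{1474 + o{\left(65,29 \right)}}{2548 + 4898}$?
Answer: $\frac{13283}{67014} \approx 0.19821$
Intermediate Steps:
$o{\left(v,Q \right)} = \frac{17}{9}$ ($o{\left(v,Q \right)} = \left(-34\right) \left(- \frac{1}{18}\right) = \frac{17}{9}$)
$\frac{1474 + o{\left(65,29 \right)}}{2548 + 4898} = \frac{1474 + \frac{17}{9}}{2548 + 4898} = \frac{13283}{9 \cdot 7446} = \frac{13283}{9} \cdot \frac{1}{7446} = \frac{13283}{67014}$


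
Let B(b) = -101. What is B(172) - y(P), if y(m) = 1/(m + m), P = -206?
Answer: -41611/412 ≈ -101.00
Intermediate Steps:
y(m) = 1/(2*m)
B(172) - y(P) = -101 - 1/(2*(-206)) = -101 - (-1)/(2*206) = -101 - 1*(-1/412) = -101 + 1/412 = -41611/412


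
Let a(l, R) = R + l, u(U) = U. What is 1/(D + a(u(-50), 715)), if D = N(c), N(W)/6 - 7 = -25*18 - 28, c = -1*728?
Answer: -1/2161 ≈ -0.00046275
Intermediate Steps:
c = -728
N(W) = -2826 (N(W) = 42 + 6*(-25*18 - 28) = 42 + 6*(-450 - 28) = 42 + 6*(-478) = 42 - 2868 = -2826)
D = -2826
1/(D + a(u(-50), 715)) = 1/(-2826 + (715 - 50)) = 1/(-2826 + 665) = 1/(-2161) = -1/2161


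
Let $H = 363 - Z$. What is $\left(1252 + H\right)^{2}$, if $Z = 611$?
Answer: $1008016$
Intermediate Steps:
$H = -248$ ($H = 363 - 611 = -248$)
$\left(1252 + H\right)^{2} = \left(1252 - 248\right)^{2} = 1004^{2} = 1008016$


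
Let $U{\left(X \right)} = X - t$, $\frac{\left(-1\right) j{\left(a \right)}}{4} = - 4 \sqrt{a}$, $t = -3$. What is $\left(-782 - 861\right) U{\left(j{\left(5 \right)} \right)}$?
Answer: $-4929 - 26288 \sqrt{5} \approx -63711.0$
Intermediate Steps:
$j{\left(a \right)} = 16 \sqrt{a}$ ($j{\left(a \right)} = - 4 \left(- 4 \sqrt{a}\right) = 16 \sqrt{a}$)
$U{\left(X \right)} = 3 + X$ ($U{\left(X \right)} = X - -3 = X + 3 = 3 + X$)
$\left(-782 - 861\right) U{\left(j{\left(5 \right)} \right)} = \left(-782 - 861\right) \left(3 + 16 \sqrt{5}\right) = - 1643 \left(3 + 16 \sqrt{5}\right) = -4929 - 26288 \sqrt{5}$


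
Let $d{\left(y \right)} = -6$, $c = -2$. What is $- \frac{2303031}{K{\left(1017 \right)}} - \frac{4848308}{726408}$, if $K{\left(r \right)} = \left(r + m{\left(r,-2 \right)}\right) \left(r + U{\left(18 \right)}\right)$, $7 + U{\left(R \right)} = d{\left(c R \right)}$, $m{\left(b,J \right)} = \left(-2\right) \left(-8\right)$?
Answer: $- \frac{837659439413}{94172622732} \approx -8.8949$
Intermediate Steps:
$m{\left(b,J \right)} = 16$
$U{\left(R \right)} = -13$ ($U{\left(R \right)} = -7 - 6 = -13$)
$K{\left(r \right)} = \left(-13 + r\right) \left(16 + r\right)$ ($K{\left(r \right)} = \left(r + 16\right) \left(r - 13\right) = \left(16 + r\right) \left(-13 + r\right) = \left(-13 + r\right) \left(16 + r\right)$)
$- \frac{2303031}{K{\left(1017 \right)}} - \frac{4848308}{726408} = - \frac{2303031}{-208 + 1017^{2} + 3 \cdot 1017} - \frac{4848308}{726408} = - \frac{2303031}{-208 + 1034289 + 3051} - \frac{1212077}{181602} = - \frac{2303031}{1037132} - \frac{1212077}{181602} = - \frac{837659439413}{94172622732}$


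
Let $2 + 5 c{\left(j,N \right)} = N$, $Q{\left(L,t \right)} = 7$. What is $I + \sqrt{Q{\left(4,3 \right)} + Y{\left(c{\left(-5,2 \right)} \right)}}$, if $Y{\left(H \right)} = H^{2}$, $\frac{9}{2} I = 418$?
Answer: $\frac{836}{9} + \sqrt{7} \approx 95.535$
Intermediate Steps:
$I = \frac{836}{9}$ ($I = \frac{2}{9} \cdot 418 = \frac{836}{9} \approx 92.889$)
$c{\left(j,N \right)} = - \frac{2}{5} + \frac{N}{5}$
$I + \sqrt{Q{\left(4,3 \right)} + Y{\left(c{\left(-5,2 \right)} \right)}} = \frac{836}{9} + \sqrt{7 + \left(- \frac{2}{5} + \frac{1}{5} \cdot 2\right)^{2}} = \frac{836}{9} + \sqrt{7 + \left(- \frac{2}{5} + \frac{2}{5}\right)^{2}} = \frac{836}{9} + \sqrt{7 + 0^{2}} = \frac{836}{9} + \sqrt{7 + 0} = \frac{836}{9} + \sqrt{7}$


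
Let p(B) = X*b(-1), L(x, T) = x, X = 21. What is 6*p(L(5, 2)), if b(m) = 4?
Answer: 504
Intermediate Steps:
p(B) = 84 (p(B) = 21*4 = 84)
6*p(L(5, 2)) = 6*84 = 504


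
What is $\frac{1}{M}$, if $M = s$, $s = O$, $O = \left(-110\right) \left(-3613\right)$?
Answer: $\frac{1}{397430} \approx 2.5162 \cdot 10^{-6}$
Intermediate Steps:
$O = 397430$
$s = 397430$
$M = 397430$
$\frac{1}{M} = \frac{1}{397430}$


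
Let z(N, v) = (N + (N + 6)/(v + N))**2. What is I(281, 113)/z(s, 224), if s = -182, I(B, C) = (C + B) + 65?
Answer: 11907/899300 ≈ 0.013240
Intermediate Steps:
I(B, C) = 65 + B + C (I(B, C) = (B + C) + 65 = 65 + B + C)
z(N, v) = (N + (6 + N)/(N + v))**2
I(281, 113)/z(s, 224) = (65 + 281 + 113)/(((6 - 182 + (-182)**2 - 182*224)**2/(-182 + 224)**2)) = 459/(((6 - 182 + 33124 - 40768)**2/42**2)) = 459/(((1/1764)*(-7820)**2)) = 459/(((1/1764)*61152400)) = 459/(15288100/441) = 459*(441/15288100) = 11907/899300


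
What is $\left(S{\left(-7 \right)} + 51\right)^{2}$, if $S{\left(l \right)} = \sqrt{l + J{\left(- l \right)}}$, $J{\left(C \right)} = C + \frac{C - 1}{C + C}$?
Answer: $\frac{\left(357 + \sqrt{21}\right)^{2}}{49} \approx 2668.2$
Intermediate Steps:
$J{\left(C \right)} = C + \frac{-1 + C}{2 C}$
$S{\left(l \right)} = \sqrt{\frac{1}{2} + \frac{1}{2 l}}$ ($S{\left(l \right)} = \sqrt{l - \left(- \frac{1}{2} + l + \frac{\left(-1\right) \frac{1}{l}}{2}\right)} = \sqrt{l - \left(- \frac{1}{2} + l + \frac{1}{2} \left(-1\right) \frac{1}{l}\right)} = \sqrt{l + \left(\frac{1}{2} - l + \frac{1}{2 l}\right)} = \sqrt{l + \left(\frac{1}{2} + \frac{1}{2 l} - l\right)} = \sqrt{\frac{1}{2} + \frac{1}{2 l}}$)
$\left(S{\left(-7 \right)} + 51\right)^{2} = \left(\frac{\sqrt{2} \sqrt{\frac{1 - 7}{-7}}}{2} + 51\right)^{2} = \left(\frac{\sqrt{2} \sqrt{\left(- \frac{1}{7}\right) \left(-6\right)}}{2} + 51\right)^{2} = \left(\frac{\sqrt{2} \sqrt{\frac{6}{7}}}{2} + 51\right)^{2} = \left(\frac{\sqrt{2} \frac{\sqrt{42}}{7}}{2} + 51\right)^{2} = \left(\frac{\sqrt{21}}{7} + 51\right)^{2} = \left(51 + \frac{\sqrt{21}}{7}\right)^{2}$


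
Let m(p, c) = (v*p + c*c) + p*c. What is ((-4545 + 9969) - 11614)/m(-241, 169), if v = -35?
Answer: 6190/3733 ≈ 1.6582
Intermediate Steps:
m(p, c) = c² - 35*p + c*p (m(p, c) = (-35*p + c*c) + p*c = (-35*p + c²) + c*p = (c² - 35*p) + c*p = c² - 35*p + c*p)
((-4545 + 9969) - 11614)/m(-241, 169) = ((-4545 + 9969) - 11614)/(169² - 35*(-241) + 169*(-241)) = (5424 - 11614)/(28561 + 8435 - 40729) = -6190/(-3733) = -6190*(-1/3733) = 6190/3733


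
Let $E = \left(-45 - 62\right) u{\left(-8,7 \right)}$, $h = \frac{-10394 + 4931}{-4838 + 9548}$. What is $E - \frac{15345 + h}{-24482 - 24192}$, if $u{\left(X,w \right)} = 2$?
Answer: $- \frac{16329400691}{76418180} \approx -213.68$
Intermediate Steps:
$h = - \frac{1821}{1570}$ ($h = - \frac{5463}{4710} = \left(-5463\right) \frac{1}{4710} = - \frac{1821}{1570} \approx -1.1599$)
$E = -214$ ($E = \left(-45 - 62\right) 2 = \left(-107\right) 2 = -214$)
$E - \frac{15345 + h}{-24482 - 24192} = -214 - \frac{15345 - \frac{1821}{1570}}{-24482 - 24192} = -214 - \frac{24089829}{1570 \left(-48674\right)} = -214 - \frac{24089829}{1570} \left(- \frac{1}{48674}\right) = -214 - - \frac{24089829}{76418180} = -214 + \frac{24089829}{76418180} = - \frac{16329400691}{76418180}$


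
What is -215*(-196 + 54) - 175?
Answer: 30355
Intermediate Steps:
-215*(-196 + 54) - 175 = -215*(-142) - 175 = 30530 - 175 = 30355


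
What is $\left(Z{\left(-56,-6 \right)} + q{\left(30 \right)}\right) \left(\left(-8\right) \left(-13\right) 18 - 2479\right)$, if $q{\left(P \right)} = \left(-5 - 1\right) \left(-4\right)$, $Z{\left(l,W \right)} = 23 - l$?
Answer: $-62521$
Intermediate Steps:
$q{\left(P \right)} = 24$ ($q{\left(P \right)} = \left(-6\right) \left(-4\right) = 24$)
$\left(Z{\left(-56,-6 \right)} + q{\left(30 \right)}\right) \left(\left(-8\right) \left(-13\right) 18 - 2479\right) = \left(\left(23 - -56\right) + 24\right) \left(\left(-8\right) \left(-13\right) 18 - 2479\right) = \left(\left(23 + 56\right) + 24\right) \left(104 \cdot 18 - 2479\right) = \left(79 + 24\right) \left(1872 - 2479\right) = 103 \left(-607\right) = -62521$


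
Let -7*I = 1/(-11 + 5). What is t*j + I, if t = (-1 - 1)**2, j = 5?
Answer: 841/42 ≈ 20.024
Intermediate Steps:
t = 4 (t = (-2)**2 = 4)
I = 1/42 (I = -1/(7*(-11 + 5)) = -1/7/(-6) = -1/7*(-1/6) = 1/42 ≈ 0.023810)
t*j + I = 4*5 + 1/42 = 20 + 1/42 = 841/42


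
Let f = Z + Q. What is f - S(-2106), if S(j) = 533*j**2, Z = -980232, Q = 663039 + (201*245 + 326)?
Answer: -2364248410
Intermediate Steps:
Q = 712610 (Q = 663039 + (49245 + 326) = 663039 + 49571 = 712610)
f = -267622 (f = -980232 + 712610 = -267622)
f - S(-2106) = -267622 - 533*(-2106)**2 = -267622 - 533*4435236 = -267622 - 1*2363980788 = -267622 - 2363980788 = -2364248410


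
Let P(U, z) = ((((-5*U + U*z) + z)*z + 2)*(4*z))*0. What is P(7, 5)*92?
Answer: 0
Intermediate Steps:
P(U, z) = 0 (P(U, z) = (((z - 5*U + U*z)*z + 2)*(4*z))*0 = ((z*(z - 5*U + U*z) + 2)*(4*z))*0 = ((2 + z*(z - 5*U + U*z))*(4*z))*0 = (4*z*(2 + z*(z - 5*U + U*z)))*0 = 0)
P(7, 5)*92 = 0*92 = 0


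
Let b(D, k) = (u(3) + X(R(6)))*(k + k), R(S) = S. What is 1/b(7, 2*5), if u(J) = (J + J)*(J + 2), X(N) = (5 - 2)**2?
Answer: 1/780 ≈ 0.0012821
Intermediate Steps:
X(N) = 9 (X(N) = 3**2 = 9)
u(J) = 2*J*(2 + J) (u(J) = (2*J)*(2 + J) = 2*J*(2 + J))
b(D, k) = 78*k (b(D, k) = (2*3*(2 + 3) + 9)*(k + k) = (2*3*5 + 9)*(2*k) = (30 + 9)*(2*k) = 39*(2*k) = 78*k)
1/b(7, 2*5) = 1/(78*(2*5)) = 1/(78*10) = 1/780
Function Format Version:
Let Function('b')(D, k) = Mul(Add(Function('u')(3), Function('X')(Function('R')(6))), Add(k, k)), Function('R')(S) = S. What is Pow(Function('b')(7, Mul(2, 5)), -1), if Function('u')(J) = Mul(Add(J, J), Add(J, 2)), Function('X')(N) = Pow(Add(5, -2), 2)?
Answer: Rational(1, 780) ≈ 0.0012821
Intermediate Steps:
Function('X')(N) = 9 (Function('X')(N) = Pow(3, 2) = 9)
Function('u')(J) = Mul(2, J, Add(2, J)) (Function('u')(J) = Mul(Mul(2, J), Add(2, J)) = Mul(2, J, Add(2, J)))
Function('b')(D, k) = Mul(78, k) (Function('b')(D, k) = Mul(Add(Mul(2, 3, Add(2, 3)), 9), Add(k, k)) = Mul(Add(Mul(2, 3, 5), 9), Mul(2, k)) = Mul(Add(30, 9), Mul(2, k)) = Mul(39, Mul(2, k)) = Mul(78, k))
Pow(Function('b')(7, Mul(2, 5)), -1) = Pow(Mul(78, Mul(2, 5)), -1) = Pow(Mul(78, 10), -1) = Pow(780, -1) = Rational(1, 780)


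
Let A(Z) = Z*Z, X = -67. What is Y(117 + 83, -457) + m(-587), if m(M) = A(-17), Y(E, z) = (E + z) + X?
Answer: -35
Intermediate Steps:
A(Z) = Z²
Y(E, z) = -67 + E + z (Y(E, z) = (E + z) - 67 = -67 + E + z)
m(M) = 289 (m(M) = (-17)² = 289)
Y(117 + 83, -457) + m(-587) = (-67 + (117 + 83) - 457) + 289 = (-67 + 200 - 457) + 289 = -324 + 289 = -35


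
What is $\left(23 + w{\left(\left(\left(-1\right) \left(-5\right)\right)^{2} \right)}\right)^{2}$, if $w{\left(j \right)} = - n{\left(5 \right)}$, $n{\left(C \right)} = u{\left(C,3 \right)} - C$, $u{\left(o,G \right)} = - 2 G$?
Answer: $1156$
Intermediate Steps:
$n{\left(C \right)} = -6 - C$ ($n{\left(C \right)} = \left(-2\right) 3 - C = -6 - C$)
$w{\left(j \right)} = 11$ ($w{\left(j \right)} = - (-6 - 5) = \left(-1\right) \left(-11\right) = 11$)
$\left(23 + w{\left(\left(\left(-1\right) \left(-5\right)\right)^{2} \right)}\right)^{2} = \left(23 + 11\right)^{2} = 34^{2} = 1156$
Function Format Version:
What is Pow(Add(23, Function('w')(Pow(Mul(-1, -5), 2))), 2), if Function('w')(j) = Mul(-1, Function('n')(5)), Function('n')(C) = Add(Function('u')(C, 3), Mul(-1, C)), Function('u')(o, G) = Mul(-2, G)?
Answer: 1156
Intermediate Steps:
Function('n')(C) = Add(-6, Mul(-1, C)) (Function('n')(C) = Add(Mul(-2, 3), Mul(-1, C)) = Add(-6, Mul(-1, C)))
Function('w')(j) = 11 (Function('w')(j) = Mul(-1, Add(-6, Mul(-1, 5))) = Mul(-1, Add(-6, -5)) = Mul(-1, -11) = 11)
Pow(Add(23, Function('w')(Pow(Mul(-1, -5), 2))), 2) = Pow(Add(23, 11), 2) = Pow(34, 2) = 1156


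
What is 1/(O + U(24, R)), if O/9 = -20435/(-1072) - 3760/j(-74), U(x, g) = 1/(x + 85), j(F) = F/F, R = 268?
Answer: -1744/58717739 ≈ -2.9701e-5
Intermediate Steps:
j(F) = 1
U(x, g) = 1/(85 + x)
O = -538695/16 (O = 9*(-20435/(-1072) - 3760/1) = 9*(-20435*(-1/1072) - 3760*1) = 9*(305/16 - 3760) = 9*(-59855/16) = -538695/16 ≈ -33668.)
1/(O + U(24, R)) = 1/(-538695/16 + 1/(85 + 24)) = 1/(-538695/16 + 1/109) = 1/(-58717739/1744) = -1744/58717739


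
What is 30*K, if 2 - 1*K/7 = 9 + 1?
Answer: -1680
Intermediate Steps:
K = -56 (K = 14 - 7*(9 + 1) = 14 - 7*10 = 14 - 70 = -56)
30*K = 30*(-56) = -1680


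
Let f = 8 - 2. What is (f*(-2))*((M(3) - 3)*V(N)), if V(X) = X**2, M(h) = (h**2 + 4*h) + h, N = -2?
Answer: -1008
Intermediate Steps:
M(h) = h**2 + 5*h
f = 6
(f*(-2))*((M(3) - 3)*V(N)) = (6*(-2))*((3*(5 + 3) - 3)*(-2)**2) = -12*(3*8 - 3)*4 = -12*(24 - 3)*4 = -252*4 = -12*84 = -1008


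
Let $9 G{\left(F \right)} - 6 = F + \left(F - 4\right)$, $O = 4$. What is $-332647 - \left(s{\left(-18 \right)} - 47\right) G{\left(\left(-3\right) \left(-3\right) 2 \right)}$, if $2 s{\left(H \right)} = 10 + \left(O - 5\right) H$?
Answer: $- \frac{997523}{3} \approx -3.3251 \cdot 10^{5}$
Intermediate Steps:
$s{\left(H \right)} = 5 - \frac{H}{2}$ ($s{\left(H \right)} = \frac{10 + \left(4 - 5\right) H}{2} = \frac{10 - H}{2} = 5 - \frac{H}{2}$)
$G{\left(F \right)} = \frac{2}{9} + \frac{2 F}{9}$ ($G{\left(F \right)} = \frac{2}{3} + \frac{F + \left(F - 4\right)}{9} = \frac{2}{3} + \frac{F + \left(-4 + F\right)}{9} = \frac{2}{3} + \frac{-4 + 2 F}{9} = \frac{2}{3} + \left(- \frac{4}{9} + \frac{2 F}{9}\right) = \frac{2}{9} + \frac{2 F}{9}$)
$-332647 - \left(s{\left(-18 \right)} - 47\right) G{\left(\left(-3\right) \left(-3\right) 2 \right)} = -332647 - \left(\left(5 - -9\right) - 47\right) \left(\frac{2}{9} + \frac{2 \left(-3\right) \left(-3\right) 2}{9}\right) = -332647 - \left(\left(5 + 9\right) - 47\right) \left(\frac{2}{9} + \frac{2 \cdot 9 \cdot 2}{9}\right) = -332647 - \left(14 - 47\right) \left(\frac{2}{9} + \frac{2}{9} \cdot 18\right) = -332647 - - 33 \left(\frac{2}{9} + 4\right) = -332647 - \left(-33\right) \frac{38}{9} = -332647 - - \frac{418}{3} = -332647 + \frac{418}{3} = - \frac{997523}{3}$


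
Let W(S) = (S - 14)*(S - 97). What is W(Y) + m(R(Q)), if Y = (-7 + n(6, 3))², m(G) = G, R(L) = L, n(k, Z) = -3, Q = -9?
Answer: 249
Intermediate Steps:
Y = 100 (Y = (-7 - 3)² = (-10)² = 100)
W(S) = (-97 + S)*(-14 + S) (W(S) = (-14 + S)*(-97 + S) = (-97 + S)*(-14 + S))
W(Y) + m(R(Q)) = (1358 + 100² - 111*100) - 9 = (1358 + 10000 - 11100) - 9 = 258 - 9 = 249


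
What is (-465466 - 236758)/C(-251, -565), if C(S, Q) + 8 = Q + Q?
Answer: 351112/569 ≈ 617.07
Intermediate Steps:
C(S, Q) = -8 + 2*Q (C(S, Q) = -8 + (Q + Q) = -8 + 2*Q)
(-465466 - 236758)/C(-251, -565) = (-465466 - 236758)/(-8 + 2*(-565)) = -702224/(-8 - 1130) = -702224/(-1138) = -702224*(-1/1138) = 351112/569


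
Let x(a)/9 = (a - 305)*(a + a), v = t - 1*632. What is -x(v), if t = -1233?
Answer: -72846900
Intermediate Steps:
v = -1865 (v = -1233 - 1*632 = -1233 - 632 = -1865)
x(a) = 18*a*(-305 + a) (x(a) = 9*((a - 305)*(a + a)) = 9*((-305 + a)*(2*a)) = 9*(2*a*(-305 + a)) = 18*a*(-305 + a))
-x(v) = -18*(-1865)*(-305 - 1865) = -18*(-1865)*(-2170) = -1*72846900 = -72846900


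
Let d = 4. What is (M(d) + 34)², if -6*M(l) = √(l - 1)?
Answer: (204 - √3)²/36 ≈ 1136.5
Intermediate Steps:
M(l) = -√(-1 + l)/6 (M(l) = -√(l - 1)/6 = -√(-1 + l)/6)
(M(d) + 34)² = (-√(-1 + 4)/6 + 34)² = (-√3/6 + 34)² = (34 - √3/6)²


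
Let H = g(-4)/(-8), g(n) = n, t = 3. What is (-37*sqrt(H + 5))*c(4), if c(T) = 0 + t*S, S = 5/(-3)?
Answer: 185*sqrt(22)/2 ≈ 433.86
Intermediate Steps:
H = 1/2 (H = -4/(-8) = -4*(-1/8) = 1/2 ≈ 0.50000)
S = -5/3 (S = 5*(-1/3) = -5/3 ≈ -1.6667)
c(T) = -5 (c(T) = 0 + 3*(-5/3) = 0 - 5 = -5)
(-37*sqrt(H + 5))*c(4) = -37*sqrt(1/2 + 5)*(-5) = -37*sqrt(22)/2*(-5) = 185*sqrt(22)/2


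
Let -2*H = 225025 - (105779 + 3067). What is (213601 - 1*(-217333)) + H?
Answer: 745689/2 ≈ 3.7284e+5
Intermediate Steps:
H = -116179/2 (H = -(225025 - (105779 + 3067))/2 = -(225025 - 1*108846)/2 = -(225025 - 108846)/2 = -½*116179 = -116179/2 ≈ -58090.)
(213601 - 1*(-217333)) + H = (213601 - 1*(-217333)) - 116179/2 = (213601 + 217333) - 116179/2 = 430934 - 116179/2 = 745689/2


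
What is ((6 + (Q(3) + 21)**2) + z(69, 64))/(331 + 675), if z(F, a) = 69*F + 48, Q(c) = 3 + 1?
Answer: 2720/503 ≈ 5.4076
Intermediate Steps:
Q(c) = 4
z(F, a) = 48 + 69*F
((6 + (Q(3) + 21)**2) + z(69, 64))/(331 + 675) = ((6 + (4 + 21)**2) + (48 + 69*69))/(331 + 675) = ((6 + 25**2) + (48 + 4761))/1006 = ((6 + 625) + 4809)*(1/1006) = (631 + 4809)*(1/1006) = 5440*(1/1006) = 2720/503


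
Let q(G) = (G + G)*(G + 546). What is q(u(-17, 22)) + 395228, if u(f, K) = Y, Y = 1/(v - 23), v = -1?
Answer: 113812561/288 ≈ 3.9518e+5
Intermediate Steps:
Y = -1/24 (Y = 1/(-1 - 23) = 1/(-24) = -1/24 ≈ -0.041667)
u(f, K) = -1/24
q(G) = 2*G*(546 + G) (q(G) = (2*G)*(546 + G) = 2*G*(546 + G))
q(u(-17, 22)) + 395228 = 2*(-1/24)*(546 - 1/24) + 395228 = 2*(-1/24)*(13103/24) + 395228 = -13103/288 + 395228 = 113812561/288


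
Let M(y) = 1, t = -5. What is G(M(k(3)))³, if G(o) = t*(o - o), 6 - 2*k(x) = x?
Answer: 0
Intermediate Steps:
k(x) = 3 - x/2
G(o) = 0 (G(o) = -5*(o - o) = -5*0 = 0)
G(M(k(3)))³ = 0³ = 0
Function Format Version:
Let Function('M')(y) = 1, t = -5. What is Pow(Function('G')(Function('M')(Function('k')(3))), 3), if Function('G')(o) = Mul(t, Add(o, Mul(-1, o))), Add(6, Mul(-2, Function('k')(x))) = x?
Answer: 0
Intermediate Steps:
Function('k')(x) = Add(3, Mul(Rational(-1, 2), x))
Function('G')(o) = 0 (Function('G')(o) = Mul(-5, Add(o, Mul(-1, o))) = Mul(-5, 0) = 0)
Pow(Function('G')(Function('M')(Function('k')(3))), 3) = Pow(0, 3) = 0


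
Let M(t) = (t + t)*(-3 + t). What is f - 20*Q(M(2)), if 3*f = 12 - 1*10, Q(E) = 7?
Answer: -418/3 ≈ -139.33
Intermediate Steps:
M(t) = 2*t*(-3 + t) (M(t) = (2*t)*(-3 + t) = 2*t*(-3 + t))
f = ⅔ (f = (12 - 1*10)/3 = (12 - 10)/3 = (⅓)*2 = ⅔ ≈ 0.66667)
f - 20*Q(M(2)) = ⅔ - 20*7 = ⅔ - 140 = -418/3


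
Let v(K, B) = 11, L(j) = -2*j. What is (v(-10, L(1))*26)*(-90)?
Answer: -25740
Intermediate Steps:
(v(-10, L(1))*26)*(-90) = (11*26)*(-90) = 286*(-90) = -25740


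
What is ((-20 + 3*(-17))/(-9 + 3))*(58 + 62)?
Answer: 1420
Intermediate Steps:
((-20 + 3*(-17))/(-9 + 3))*(58 + 62) = ((-20 - 51)/(-6))*120 = -71*(-⅙)*120 = (71/6)*120 = 1420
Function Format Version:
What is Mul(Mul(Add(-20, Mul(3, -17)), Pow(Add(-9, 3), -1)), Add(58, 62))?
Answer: 1420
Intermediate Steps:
Mul(Mul(Add(-20, Mul(3, -17)), Pow(Add(-9, 3), -1)), Add(58, 62)) = Mul(Mul(Add(-20, -51), Pow(-6, -1)), 120) = Mul(Mul(-71, Rational(-1, 6)), 120) = Mul(Rational(71, 6), 120) = 1420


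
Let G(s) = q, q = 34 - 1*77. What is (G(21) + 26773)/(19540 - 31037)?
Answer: -26730/11497 ≈ -2.3250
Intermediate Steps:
q = -43 (q = 34 - 77 = -43)
G(s) = -43
(G(21) + 26773)/(19540 - 31037) = (-43 + 26773)/(19540 - 31037) = 26730/(-11497) = 26730*(-1/11497) = -26730/11497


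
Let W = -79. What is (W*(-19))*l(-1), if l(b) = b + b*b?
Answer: 0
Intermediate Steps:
l(b) = b + b**2
(W*(-19))*l(-1) = (-79*(-19))*(-(1 - 1)) = 1501*(-1*0) = 1501*0 = 0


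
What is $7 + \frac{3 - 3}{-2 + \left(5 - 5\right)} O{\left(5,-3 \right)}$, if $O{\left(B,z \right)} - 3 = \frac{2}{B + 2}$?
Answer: $7$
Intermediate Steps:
$O{\left(B,z \right)} = 3 + \frac{2}{2 + B}$ ($O{\left(B,z \right)} = 3 + \frac{2}{B + 2} = 3 + \frac{2}{2 + B}$)
$7 + \frac{3 - 3}{-2 + \left(5 - 5\right)} O{\left(5,-3 \right)} = 7 + \frac{3 - 3}{-2 + \left(5 - 5\right)} \frac{8 + 3 \cdot 5}{2 + 5} = 7 + \frac{0}{-2 + \left(5 - 5\right)} \frac{8 + 15}{7} = 7 + \frac{0}{-2 + 0} \cdot \frac{1}{7} \cdot 23 = 7 + \frac{0}{-2} \cdot \frac{23}{7} = 7 + 0 \left(- \frac{1}{2}\right) \frac{23}{7} = 7 + 0 \cdot \frac{23}{7} = 7 + 0 = 7$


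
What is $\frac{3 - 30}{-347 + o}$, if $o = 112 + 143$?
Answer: $\frac{27}{92} \approx 0.29348$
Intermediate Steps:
$o = 255$
$\frac{3 - 30}{-347 + o} = \frac{3 - 30}{-347 + 255} = - \frac{27}{-92} = \left(-27\right) \left(- \frac{1}{92}\right) = \frac{27}{92}$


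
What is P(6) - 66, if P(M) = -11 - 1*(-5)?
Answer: -72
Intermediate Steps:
P(M) = -6 (P(M) = -11 + 5 = -6)
P(6) - 66 = -6 - 66 = -72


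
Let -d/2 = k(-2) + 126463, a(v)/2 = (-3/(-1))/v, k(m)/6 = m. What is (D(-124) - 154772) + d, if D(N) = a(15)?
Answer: -2038368/5 ≈ -4.0767e+5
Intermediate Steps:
k(m) = 6*m
a(v) = 6/v (a(v) = 2*((-3/(-1))/v) = 2*((-3*(-1))/v) = 2*(3/v) = 6/v)
d = -252902 (d = -2*(6*(-2) + 126463) = -2*(-12 + 126463) = -2*126451 = -252902)
D(N) = ⅖ (D(N) = 6/15 = 6*(1/15) = ⅖)
(D(-124) - 154772) + d = (⅖ - 154772) - 252902 = -773858/5 - 252902 = -2038368/5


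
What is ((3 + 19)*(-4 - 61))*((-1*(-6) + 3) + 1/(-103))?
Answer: -1324180/103 ≈ -12856.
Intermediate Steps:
((3 + 19)*(-4 - 61))*((-1*(-6) + 3) + 1/(-103)) = (22*(-65))*((6 + 3) - 1/103) = -1430*(9 - 1/103) = -1430*926/103 = -1324180/103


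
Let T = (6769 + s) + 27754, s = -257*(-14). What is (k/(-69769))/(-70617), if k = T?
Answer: 12707/1642292491 ≈ 7.7374e-6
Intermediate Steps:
s = 3598
T = 38121 (T = (6769 + 3598) + 27754 = 10367 + 27754 = 38121)
k = 38121
(k/(-69769))/(-70617) = (38121/(-69769))/(-70617) = (38121*(-1/69769))*(-1/70617) = -38121/69769*(-1/70617) = 12707/1642292491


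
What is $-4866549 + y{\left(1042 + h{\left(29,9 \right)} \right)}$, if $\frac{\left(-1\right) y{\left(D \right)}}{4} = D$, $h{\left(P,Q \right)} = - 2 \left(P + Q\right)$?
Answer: $-4870413$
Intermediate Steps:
$h{\left(P,Q \right)} = - 2 P - 2 Q$
$y{\left(D \right)} = - 4 D$
$-4866549 + y{\left(1042 + h{\left(29,9 \right)} \right)} = -4866549 - 4 \left(1042 - 76\right) = -4866549 - 3864 = -4870413$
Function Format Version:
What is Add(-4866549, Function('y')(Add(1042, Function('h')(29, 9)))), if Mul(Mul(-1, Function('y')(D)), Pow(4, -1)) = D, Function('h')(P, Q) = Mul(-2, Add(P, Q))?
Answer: -4870413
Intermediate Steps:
Function('h')(P, Q) = Add(Mul(-2, P), Mul(-2, Q))
Function('y')(D) = Mul(-4, D)
Add(-4866549, Function('y')(Add(1042, Function('h')(29, 9)))) = Add(-4866549, Mul(-4, Add(1042, Add(Mul(-2, 29), Mul(-2, 9))))) = Add(-4866549, Mul(-4, Add(1042, Add(-58, -18)))) = Add(-4866549, Mul(-4, Add(1042, -76))) = Add(-4866549, Mul(-4, 966)) = Add(-4866549, -3864) = -4870413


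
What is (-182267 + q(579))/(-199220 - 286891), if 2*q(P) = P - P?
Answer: 182267/486111 ≈ 0.37495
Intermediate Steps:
q(P) = 0 (q(P) = (P - P)/2 = (1/2)*0 = 0)
(-182267 + q(579))/(-199220 - 286891) = (-182267 + 0)/(-199220 - 286891) = -182267/(-486111) = -182267*(-1/486111) = 182267/486111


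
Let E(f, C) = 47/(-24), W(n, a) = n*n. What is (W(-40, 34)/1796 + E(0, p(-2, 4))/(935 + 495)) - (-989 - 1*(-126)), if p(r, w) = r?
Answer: 13312260737/15409680 ≈ 863.89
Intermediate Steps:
W(n, a) = n²
E(f, C) = -47/24 (E(f, C) = 47*(-1/24) = -47/24)
(W(-40, 34)/1796 + E(0, p(-2, 4))/(935 + 495)) - (-989 - 1*(-126)) = ((-40)²/1796 - 47/(24*(935 + 495))) - (-989 - 1*(-126)) = (1600*(1/1796) - 47/24/1430) - (-989 + 126) = (400/449 - 47/24*1/1430) - 1*(-863) = (400/449 - 47/34320) + 863 = 13706897/15409680 + 863 = 13312260737/15409680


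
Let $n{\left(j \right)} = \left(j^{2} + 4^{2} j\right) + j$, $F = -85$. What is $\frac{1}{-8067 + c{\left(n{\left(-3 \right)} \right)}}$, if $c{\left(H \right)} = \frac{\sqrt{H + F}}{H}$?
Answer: $- \frac{14230188}{114794926723} + \frac{42 i \sqrt{127}}{114794926723} \approx -0.00012396 + 4.1231 \cdot 10^{-9} i$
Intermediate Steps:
$n{\left(j \right)} = j^{2} + 17 j$ ($n{\left(j \right)} = \left(j^{2} + 16 j\right) + j = j^{2} + 17 j$)
$c{\left(H \right)} = \frac{\sqrt{-85 + H}}{H}$ ($c{\left(H \right)} = \frac{\sqrt{H - 85}}{H} = \frac{\sqrt{-85 + H}}{H}$)
$\frac{1}{-8067 + c{\left(n{\left(-3 \right)} \right)}} = \frac{1}{-8067 + \frac{\sqrt{-85 - 3 \left(17 - 3\right)}}{\left(-3\right) \left(17 - 3\right)}} = \frac{1}{-8067 + \frac{\sqrt{-85 - 42}}{\left(-3\right) 14}} = \frac{1}{-8067 + \frac{\sqrt{-85 - 42}}{-42}} = \frac{1}{-8067 - \frac{\sqrt{-127}}{42}} = \frac{1}{-8067 - \frac{i \sqrt{127}}{42}}$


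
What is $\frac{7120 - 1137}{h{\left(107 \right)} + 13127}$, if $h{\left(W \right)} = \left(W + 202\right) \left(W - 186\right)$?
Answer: $- \frac{193}{364} \approx -0.53022$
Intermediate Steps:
$h{\left(W \right)} = \left(-186 + W\right) \left(202 + W\right)$ ($h{\left(W \right)} = \left(202 + W\right) \left(-186 + W\right) = \left(-186 + W\right) \left(202 + W\right)$)
$\frac{7120 - 1137}{h{\left(107 \right)} + 13127} = \frac{7120 - 1137}{\left(-37572 + 107^{2} + 16 \cdot 107\right) + 13127} = \frac{5983}{\left(-37572 + 11449 + 1712\right) + 13127} = \frac{5983}{-24411 + 13127} = \frac{5983}{-11284} = 5983 \left(- \frac{1}{11284}\right) = - \frac{193}{364}$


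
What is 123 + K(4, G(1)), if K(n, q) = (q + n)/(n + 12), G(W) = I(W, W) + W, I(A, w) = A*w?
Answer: 987/8 ≈ 123.38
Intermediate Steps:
G(W) = W + W² (G(W) = W*W + W = W² + W = W + W²)
K(n, q) = (n + q)/(12 + n)
123 + K(4, G(1)) = 123 + (4 + 1*(1 + 1))/(12 + 4) = 123 + (4 + 1*2)/16 = 123 + (4 + 2)/16 = 123 + (1/16)*6 = 123 + 3/8 = 987/8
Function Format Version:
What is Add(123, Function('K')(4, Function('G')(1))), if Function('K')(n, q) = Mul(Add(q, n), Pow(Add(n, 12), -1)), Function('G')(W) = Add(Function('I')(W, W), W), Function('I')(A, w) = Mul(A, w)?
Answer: Rational(987, 8) ≈ 123.38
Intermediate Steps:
Function('G')(W) = Add(W, Pow(W, 2)) (Function('G')(W) = Add(Mul(W, W), W) = Add(Pow(W, 2), W) = Add(W, Pow(W, 2)))
Function('K')(n, q) = Mul(Pow(Add(12, n), -1), Add(n, q)) (Function('K')(n, q) = Mul(Add(n, q), Pow(Add(12, n), -1)) = Mul(Pow(Add(12, n), -1), Add(n, q)))
Add(123, Function('K')(4, Function('G')(1))) = Add(123, Mul(Pow(Add(12, 4), -1), Add(4, Mul(1, Add(1, 1))))) = Add(123, Mul(Pow(16, -1), Add(4, Mul(1, 2)))) = Add(123, Mul(Rational(1, 16), Add(4, 2))) = Add(123, Mul(Rational(1, 16), 6)) = Add(123, Rational(3, 8)) = Rational(987, 8)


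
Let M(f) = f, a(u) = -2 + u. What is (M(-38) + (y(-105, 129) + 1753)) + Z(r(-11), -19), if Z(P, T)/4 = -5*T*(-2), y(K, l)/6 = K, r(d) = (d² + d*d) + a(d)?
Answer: 325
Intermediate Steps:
r(d) = -2 + d + 2*d² (r(d) = (d² + d*d) + (-2 + d) = (d² + d²) + (-2 + d) = 2*d² + (-2 + d) = -2 + d + 2*d²)
y(K, l) = 6*K
Z(P, T) = 40*T (Z(P, T) = 4*(-5*T*(-2)) = 4*(10*T) = 40*T)
(M(-38) + (y(-105, 129) + 1753)) + Z(r(-11), -19) = (-38 + (6*(-105) + 1753)) + 40*(-19) = (-38 + (-630 + 1753)) - 760 = (-38 + 1123) - 760 = 1085 - 760 = 325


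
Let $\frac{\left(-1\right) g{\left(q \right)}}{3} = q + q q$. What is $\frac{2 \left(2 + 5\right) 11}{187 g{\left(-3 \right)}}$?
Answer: $- \frac{7}{153} \approx -0.045752$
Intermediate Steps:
$g{\left(q \right)} = - 3 q - 3 q^{2}$ ($g{\left(q \right)} = - 3 \left(q + q q\right) = - 3 \left(q + q^{2}\right) = - 3 q - 3 q^{2}$)
$\frac{2 \left(2 + 5\right) 11}{187 g{\left(-3 \right)}} = \frac{2 \left(2 + 5\right) 11}{187 \left(\left(-3\right) \left(-3\right) \left(1 - 3\right)\right)} = \frac{2 \cdot 7 \cdot 11}{187 \left(\left(-3\right) \left(-3\right) \left(-2\right)\right)} = \frac{14 \cdot 11}{187 \left(-18\right)} = \frac{154}{-3366} = 154 \left(- \frac{1}{3366}\right) = - \frac{7}{153}$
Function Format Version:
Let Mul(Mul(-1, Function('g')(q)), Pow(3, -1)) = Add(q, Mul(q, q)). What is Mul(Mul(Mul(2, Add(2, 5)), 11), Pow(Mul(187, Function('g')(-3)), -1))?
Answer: Rational(-7, 153) ≈ -0.045752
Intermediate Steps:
Function('g')(q) = Add(Mul(-3, q), Mul(-3, Pow(q, 2))) (Function('g')(q) = Mul(-3, Add(q, Mul(q, q))) = Mul(-3, Add(q, Pow(q, 2))) = Add(Mul(-3, q), Mul(-3, Pow(q, 2))))
Mul(Mul(Mul(2, Add(2, 5)), 11), Pow(Mul(187, Function('g')(-3)), -1)) = Mul(Mul(Mul(2, Add(2, 5)), 11), Pow(Mul(187, Mul(-3, -3, Add(1, -3))), -1)) = Mul(Mul(Mul(2, 7), 11), Pow(Mul(187, Mul(-3, -3, -2)), -1)) = Mul(Mul(14, 11), Pow(Mul(187, -18), -1)) = Mul(154, Pow(-3366, -1)) = Mul(154, Rational(-1, 3366)) = Rational(-7, 153)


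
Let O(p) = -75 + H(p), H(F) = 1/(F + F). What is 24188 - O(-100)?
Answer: 4852601/200 ≈ 24263.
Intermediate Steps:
H(F) = 1/(2*F)
O(p) = -75 + 1/(2*p)
24188 - O(-100) = 24188 - (-75 + (1/2)/(-100)) = 24188 - (-75 + (1/2)*(-1/100)) = 24188 - (-75 - 1/200) = 24188 - 1*(-15001/200) = 24188 + 15001/200 = 4852601/200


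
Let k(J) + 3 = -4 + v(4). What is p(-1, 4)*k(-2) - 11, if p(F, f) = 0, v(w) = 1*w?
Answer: -11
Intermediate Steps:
v(w) = w
k(J) = -3 (k(J) = -3 + (-4 + 4) = -3 + 0 = -3)
p(-1, 4)*k(-2) - 11 = 0*(-3) - 11 = 0 - 11 = -11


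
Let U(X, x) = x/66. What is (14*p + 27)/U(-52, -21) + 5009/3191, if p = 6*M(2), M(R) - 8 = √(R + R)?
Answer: -60830071/22337 ≈ -2723.3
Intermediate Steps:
U(X, x) = x/66 (U(X, x) = x*(1/66) = x/66)
M(R) = 8 + √2*√R (M(R) = 8 + √(R + R) = 8 + √(2*R) = 8 + √2*√R)
p = 60 (p = 6*(8 + √2*√2) = 6*(8 + 2) = 6*10 = 60)
(14*p + 27)/U(-52, -21) + 5009/3191 = (14*60 + 27)/(((1/66)*(-21))) + 5009/3191 = (840 + 27)/(-7/22) + 5009*(1/3191) = 867*(-22/7) + 5009/3191 = -19074/7 + 5009/3191 = -60830071/22337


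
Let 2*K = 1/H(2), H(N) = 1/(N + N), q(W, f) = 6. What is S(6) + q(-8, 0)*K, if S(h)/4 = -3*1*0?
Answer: 12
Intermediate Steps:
H(N) = 1/(2*N)
S(h) = 0 (S(h) = 4*(-3*1*0) = 4*(-3*0) = 4*0 = 0)
K = 2 (K = 1/(2*(((½)/2))) = 1/(2*(((½)*(½)))) = 1/(2*(¼)) = (½)*4 = 2)
S(6) + q(-8, 0)*K = 0 + 6*2 = 0 + 12 = 12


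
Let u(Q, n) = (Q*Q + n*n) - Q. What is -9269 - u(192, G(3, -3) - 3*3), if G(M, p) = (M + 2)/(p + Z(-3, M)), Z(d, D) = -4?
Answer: -2255733/49 ≈ -46035.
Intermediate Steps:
G(M, p) = (2 + M)/(-4 + p) (G(M, p) = (M + 2)/(p - 4) = (2 + M)/(-4 + p))
u(Q, n) = Q² + n² - Q (u(Q, n) = (Q² + n²) - Q = Q² + n² - Q)
-9269 - u(192, G(3, -3) - 3*3) = -9269 - (192² + ((2 + 3)/(-4 - 3) - 3*3)² - 1*192) = -9269 - (36864 + (5/(-7) - 9)² - 192) = -9269 - (36864 + (-⅐*5 - 9)² - 192) = -9269 - (36864 + (-5/7 - 9)² - 192) = -9269 - (36864 + (-68/7)² - 192) = -9269 - (36864 + 4624/49 - 192) = -9269 - 1*1801552/49 = -9269 - 1801552/49 = -2255733/49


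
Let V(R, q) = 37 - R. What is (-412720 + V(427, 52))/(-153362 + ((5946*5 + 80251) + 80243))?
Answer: -206555/18431 ≈ -11.207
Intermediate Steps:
(-412720 + V(427, 52))/(-153362 + ((5946*5 + 80251) + 80243)) = (-412720 + (37 - 1*427))/(-153362 + ((5946*5 + 80251) + 80243)) = (-412720 + (37 - 427))/(-153362 + ((29730 + 80251) + 80243)) = (-412720 - 390)/(-153362 + (109981 + 80243)) = -413110/(-153362 + 190224) = -413110/36862 = -413110*1/36862 = -206555/18431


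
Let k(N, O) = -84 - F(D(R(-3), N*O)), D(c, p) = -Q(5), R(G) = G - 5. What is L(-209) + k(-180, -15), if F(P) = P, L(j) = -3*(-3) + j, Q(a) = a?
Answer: -279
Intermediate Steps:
L(j) = 9 + j
R(G) = -5 + G
D(c, p) = -5 (D(c, p) = -1*5 = -5)
k(N, O) = -79 (k(N, O) = -84 - 1*(-5) = -84 + 5 = -79)
L(-209) + k(-180, -15) = (9 - 209) - 79 = -200 - 79 = -279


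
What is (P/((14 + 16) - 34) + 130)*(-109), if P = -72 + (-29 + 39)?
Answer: -31719/2 ≈ -15860.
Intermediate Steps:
P = -62 (P = -72 + 10 = -62)
(P/((14 + 16) - 34) + 130)*(-109) = (-62/((14 + 16) - 34) + 130)*(-109) = (-62/(30 - 34) + 130)*(-109) = (-62/(-4) + 130)*(-109) = (-62*(-¼) + 130)*(-109) = (31/2 + 130)*(-109) = (291/2)*(-109) = -31719/2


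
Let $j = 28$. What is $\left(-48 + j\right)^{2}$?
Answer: $400$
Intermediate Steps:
$\left(-48 + j\right)^{2} = \left(-48 + 28\right)^{2} = \left(-20\right)^{2} = 400$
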